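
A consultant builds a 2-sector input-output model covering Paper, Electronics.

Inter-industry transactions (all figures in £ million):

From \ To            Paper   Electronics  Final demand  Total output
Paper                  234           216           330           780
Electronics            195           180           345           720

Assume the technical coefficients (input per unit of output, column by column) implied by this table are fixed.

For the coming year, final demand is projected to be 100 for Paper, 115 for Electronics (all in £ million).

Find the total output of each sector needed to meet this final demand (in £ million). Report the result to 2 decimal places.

Technical coefficients a_ij = z_ij / X_j:
  a_11 = 234/780 = 0.30, a_21 = 195/780 = 0.25
  a_12 = 216/720 = 0.30, a_22 = 180/720 = 0.25
I − A =
  [   0.70    -0.30]
  [  -0.25     0.75]
det(I−A) = (0.70)(0.75) − (-0.30)(-0.25) = 0.4500
adj(I−A) = [[0.75, 0.30], [0.25, 0.70]]
(I − A)⁻¹ = adj(I−A) / det(I−A) ≈
  [   1.6667     0.6667]
  [   0.5556     1.5556]
x = (I − A)⁻¹ d = adj(I−A)·d / det(I−A), with det(I−A) = 0.4500:
  x_1 = (0.75·100 + 0.30·115) / 0.4500 = 109.50 / 0.4500 ≈ 243.33
  x_2 = (0.25·100 + 0.70·115) / 0.4500 = 105.50 / 0.4500 ≈ 234.44

x_1 = 243.33, x_2 = 234.44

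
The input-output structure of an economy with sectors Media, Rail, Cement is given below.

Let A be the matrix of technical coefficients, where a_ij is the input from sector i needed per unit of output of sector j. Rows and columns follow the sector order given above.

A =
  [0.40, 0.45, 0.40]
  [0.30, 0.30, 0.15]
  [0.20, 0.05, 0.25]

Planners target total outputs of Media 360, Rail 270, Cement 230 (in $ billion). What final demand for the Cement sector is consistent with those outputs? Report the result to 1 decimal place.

d_C = 87.0

I − A =
  [   0.60    -0.45    -0.40]
  [  -0.30     0.70    -0.15]
  [  -0.20    -0.05     0.75]
d = (I − A) x:
  d_M = (+0.60)·360 + (-0.45)·270 + (-0.40)·230 = 2.5
  d_R = (-0.30)·360 + (+0.70)·270 + (-0.15)·230 = 46.5
  d_C = (-0.20)·360 + (-0.05)·270 + (+0.75)·230 = 87.0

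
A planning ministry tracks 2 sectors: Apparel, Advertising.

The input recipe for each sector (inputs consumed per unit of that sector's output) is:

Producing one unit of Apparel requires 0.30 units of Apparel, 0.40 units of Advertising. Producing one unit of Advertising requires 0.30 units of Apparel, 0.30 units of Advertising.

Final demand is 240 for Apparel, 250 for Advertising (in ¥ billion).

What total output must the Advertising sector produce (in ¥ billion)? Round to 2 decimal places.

I − A =
  [   0.70    -0.30]
  [  -0.40     0.70]
det(I−A) = (0.70)(0.70) − (-0.30)(-0.40) = 0.3700
adj(I−A) = [[0.70, 0.30], [0.40, 0.70]]
(I − A)⁻¹ = adj(I−A) / det(I−A) ≈
  [   1.8919     0.8108]
  [   1.0811     1.8919]
x = (I − A)⁻¹ d = adj(I−A)·d / det(I−A), with det(I−A) = 0.3700:
  x_1 = (0.70·240 + 0.30·250) / 0.3700 = 243.00 / 0.3700 ≈ 656.76
  x_2 = (0.40·240 + 0.70·250) / 0.3700 = 271.00 / 0.3700 ≈ 732.43

x_2 = 732.43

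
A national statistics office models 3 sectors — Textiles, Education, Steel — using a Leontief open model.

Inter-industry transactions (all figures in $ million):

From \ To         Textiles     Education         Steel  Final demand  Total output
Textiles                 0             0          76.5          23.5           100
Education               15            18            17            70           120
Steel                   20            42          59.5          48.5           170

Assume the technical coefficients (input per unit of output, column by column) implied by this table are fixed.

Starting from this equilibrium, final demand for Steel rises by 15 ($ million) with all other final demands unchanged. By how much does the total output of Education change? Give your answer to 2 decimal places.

Δx_2 = 6.02

Technical coefficients a_ij = z_ij / X_j:
  a_11 = 0/100 = 0.00, a_21 = 15/100 = 0.15, a_31 = 20/100 = 0.20
  a_12 = 0/120 = 0.00, a_22 = 18/120 = 0.15, a_32 = 42/120 = 0.35
  a_13 = 76.5/170 = 0.45, a_23 = 17/170 = 0.10, a_33 = 59.5/170 = 0.35
I − A =
  [   1.00     0.00    -0.45]
  [  -0.15     0.85    -0.10]
  [  -0.20    -0.35     0.65]
Cofactors of I−A, C_ij = (−1)^(i+j)·(minor ij) (rows/columns in the sector order above):
  C_11 = (0.85)(0.65) − (-0.10)(-0.35) = 0.5175
  C_12 = −[(-0.15)(0.65) − (-0.10)(-0.20)] = 0.1175
  C_13 = (-0.15)(-0.35) − (0.85)(-0.20) = 0.2225
  C_21 = −[(0.00)(0.65) − (-0.45)(-0.35)] = 0.1575
  C_22 = (1.00)(0.65) − (-0.45)(-0.20) = 0.5600
  C_23 = −[(1.00)(-0.35) − (0.00)(-0.20)] = 0.3500
  C_31 = (0.00)(-0.10) − (-0.45)(0.85) = 0.3825
  C_32 = −[(1.00)(-0.10) − (-0.45)(-0.15)] = 0.1675
  C_33 = (1.00)(0.85) − (0.00)(-0.15) = 0.8500
det(I−A) = Σ_j (I−A)_1j·C_1j = (1.00)(0.5175) + (0.00)(0.1175) + (-0.45)(0.2225) = 0.417375
adj(I−A) = Cᵀ =
  [ 0.5175   0.1575   0.3825]
  [ 0.1175   0.5600   0.1675]
  [ 0.2225   0.3500   0.8500]
(I − A)⁻¹ = adj(I−A) / det(I−A) ≈
  [   1.2399     0.3774     0.9164]
  [   0.2815     1.3417     0.4013]
  [   0.5331     0.8386     2.0365]
Δx = (I − A)⁻¹ Δd with Δd having +15 in the Steel component and 0 elsewhere.
So Δx_2 = L_23 · (+15), where L_23 = adj(I−A)_23 / det(I−A) = 0.1675 / 0.417375.
Δx_2 = 0.1675 × (+15) / 0.417375 = 2.5125 / 0.417375 ≈ 6.02.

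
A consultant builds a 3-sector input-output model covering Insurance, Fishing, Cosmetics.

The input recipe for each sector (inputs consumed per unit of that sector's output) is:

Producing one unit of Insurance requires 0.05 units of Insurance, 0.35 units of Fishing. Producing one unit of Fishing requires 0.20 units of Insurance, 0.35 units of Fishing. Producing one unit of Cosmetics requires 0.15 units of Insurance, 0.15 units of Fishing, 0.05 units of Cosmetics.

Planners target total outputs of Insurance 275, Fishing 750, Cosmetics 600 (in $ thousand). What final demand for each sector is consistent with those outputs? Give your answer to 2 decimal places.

I − A =
  [   0.95    -0.20    -0.15]
  [  -0.35     0.65    -0.15]
  [   0.00     0.00     0.95]
d = (I − A) x:
  d_I = (+0.95)·275 + (-0.20)·750 + (-0.15)·600 = 21.25
  d_F = (-0.35)·275 + (+0.65)·750 + (-0.15)·600 = 301.25
  d_C = (+0.00)·275 + (+0.00)·750 + (+0.95)·600 = 570.00

d_I = 21.25, d_F = 301.25, d_C = 570.00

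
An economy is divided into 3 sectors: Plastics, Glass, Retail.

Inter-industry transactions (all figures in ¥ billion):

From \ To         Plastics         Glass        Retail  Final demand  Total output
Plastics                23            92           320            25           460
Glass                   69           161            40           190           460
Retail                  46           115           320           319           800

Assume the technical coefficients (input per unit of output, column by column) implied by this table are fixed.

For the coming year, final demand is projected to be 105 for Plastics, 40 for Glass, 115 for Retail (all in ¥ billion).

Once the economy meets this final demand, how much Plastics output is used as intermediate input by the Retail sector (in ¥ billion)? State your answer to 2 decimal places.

Technical coefficients a_ij = z_ij / X_j:
  a_PP = 23/460 = 0.05, a_GP = 69/460 = 0.15, a_RP = 46/460 = 0.10
  a_PG = 92/460 = 0.20, a_GG = 161/460 = 0.35, a_RG = 115/460 = 0.25
  a_PR = 320/800 = 0.40, a_GR = 40/800 = 0.05, a_RR = 320/800 = 0.40
I − A =
  [   0.95    -0.20    -0.40]
  [  -0.15     0.65    -0.05]
  [  -0.10    -0.25     0.60]
Cofactors of I−A, C_ij = (−1)^(i+j)·(minor ij) (rows/columns in the sector order above):
  C_11 = (0.65)(0.60) − (-0.05)(-0.25) = 0.3775
  C_12 = −[(-0.15)(0.60) − (-0.05)(-0.10)] = 0.0950
  C_13 = (-0.15)(-0.25) − (0.65)(-0.10) = 0.1025
  C_21 = −[(-0.20)(0.60) − (-0.40)(-0.25)] = 0.2200
  C_22 = (0.95)(0.60) − (-0.40)(-0.10) = 0.5300
  C_23 = −[(0.95)(-0.25) − (-0.20)(-0.10)] = 0.2575
  C_31 = (-0.20)(-0.05) − (-0.40)(0.65) = 0.2700
  C_32 = −[(0.95)(-0.05) − (-0.40)(-0.15)] = 0.1075
  C_33 = (0.95)(0.65) − (-0.20)(-0.15) = 0.5875
det(I−A) = Σ_j (I−A)_1j·C_1j = (0.95)(0.3775) + (-0.20)(0.0950) + (-0.40)(0.1025) = 0.298625
adj(I−A) = Cᵀ =
  [ 0.3775   0.2200   0.2700]
  [ 0.0950   0.5300   0.1075]
  [ 0.1025   0.2575   0.5875]
(I − A)⁻¹ = adj(I−A) / det(I−A) ≈
  [   1.2641     0.7367     0.9041]
  [   0.3181     1.7748     0.3600]
  [   0.3432     0.8623     1.9674]
First solve x = (I − A)⁻¹ d = adj(I−A)·d / det(I−A); in particular x_R = (0.1025·105 + 0.2575·40 + 0.5875·115) / 0.298625 = 88.625 / 0.298625 ≈ 296.7769.
Intermediate flow from P to R: z_PR = a_PR · x_R = 0.40 × 88.625 / 0.298625 = 35.45 / 0.298625 ≈ 118.71.

z_PR = 118.71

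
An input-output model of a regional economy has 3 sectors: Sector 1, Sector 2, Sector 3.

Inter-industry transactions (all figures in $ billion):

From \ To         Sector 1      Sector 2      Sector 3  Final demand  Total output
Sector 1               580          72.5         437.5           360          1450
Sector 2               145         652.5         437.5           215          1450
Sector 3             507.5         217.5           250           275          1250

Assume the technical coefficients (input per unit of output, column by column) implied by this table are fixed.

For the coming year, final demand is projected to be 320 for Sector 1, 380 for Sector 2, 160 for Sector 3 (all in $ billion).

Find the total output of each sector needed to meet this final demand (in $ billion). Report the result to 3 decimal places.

x_1 = 1287.145, x_2 = 1601.669, x_3 = 1063.439

Technical coefficients a_ij = z_ij / X_j:
  a_11 = 580/1450 = 0.40, a_21 = 145/1450 = 0.10, a_31 = 507.5/1450 = 0.35
  a_12 = 72.5/1450 = 0.05, a_22 = 652.5/1450 = 0.45, a_32 = 217.5/1450 = 0.15
  a_13 = 437.5/1250 = 0.35, a_23 = 437.5/1250 = 0.35, a_33 = 250/1250 = 0.20
I − A =
  [   0.60    -0.05    -0.35]
  [  -0.10     0.55    -0.35]
  [  -0.35    -0.15     0.80]
Cofactors of I−A, C_ij = (−1)^(i+j)·(minor ij) (rows/columns in the sector order above):
  C_11 = (0.55)(0.80) − (-0.35)(-0.15) = 0.3875
  C_12 = −[(-0.10)(0.80) − (-0.35)(-0.35)] = 0.2025
  C_13 = (-0.10)(-0.15) − (0.55)(-0.35) = 0.2075
  C_21 = −[(-0.05)(0.80) − (-0.35)(-0.15)] = 0.0925
  C_22 = (0.60)(0.80) − (-0.35)(-0.35) = 0.3575
  C_23 = −[(0.60)(-0.15) − (-0.05)(-0.35)] = 0.1075
  C_31 = (-0.05)(-0.35) − (-0.35)(0.55) = 0.2100
  C_32 = −[(0.60)(-0.35) − (-0.35)(-0.10)] = 0.2450
  C_33 = (0.60)(0.55) − (-0.05)(-0.10) = 0.3250
det(I−A) = Σ_j (I−A)_1j·C_1j = (0.60)(0.3875) + (-0.05)(0.2025) + (-0.35)(0.2075) = 0.14975
adj(I−A) = Cᵀ =
  [ 0.3875   0.0925   0.2100]
  [ 0.2025   0.3575   0.2450]
  [ 0.2075   0.1075   0.3250]
(I − A)⁻¹ = adj(I−A) / det(I−A) ≈
  [   2.5876     0.6177     1.4023]
  [   1.3523     2.3873     1.6361]
  [   1.3856     0.7179     2.1703]
x = (I − A)⁻¹ d = adj(I−A)·d / det(I−A), with det(I−A) = 0.14975:
  x_1 = (0.3875·320 + 0.0925·380 + 0.2100·160) / 0.14975 = 192.75 / 0.14975 ≈ 1287.145
  x_2 = (0.2025·320 + 0.3575·380 + 0.2450·160) / 0.14975 = 239.85 / 0.14975 ≈ 1601.669
  x_3 = (0.2075·320 + 0.1075·380 + 0.3250·160) / 0.14975 = 159.25 / 0.14975 ≈ 1063.439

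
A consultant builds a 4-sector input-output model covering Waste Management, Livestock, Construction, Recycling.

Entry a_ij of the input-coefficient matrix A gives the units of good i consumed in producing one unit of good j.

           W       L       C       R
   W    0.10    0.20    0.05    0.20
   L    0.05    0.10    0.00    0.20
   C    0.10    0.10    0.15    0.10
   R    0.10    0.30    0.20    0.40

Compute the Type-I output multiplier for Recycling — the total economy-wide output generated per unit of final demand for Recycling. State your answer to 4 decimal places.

m_R = 3.6670

I − A =
  [   0.90    -0.20    -0.05    -0.20]
  [  -0.05     0.90     0.00    -0.20]
  [  -0.10    -0.10     0.85    -0.10]
  [  -0.10    -0.30    -0.20     0.60]
Compute the cofactors C_ij = (−1)^(i+j)·(3×3 minor ij) of I−A; the adjugate is their transpose:
adj(I−A) = Cᵀ =
  [ 0.38600   0.15750   0.06800   0.19250]
  [ 0.04550   0.41650   0.04050   0.16075]
  [ 0.06350   0.09900   0.40100   0.12100]
  [ 0.10825   0.26750   0.16525   0.67525]
det(I−A) = Σ_j (I−A)_1j·C_1j = (0.90)(0.38600) + (-0.20)(0.04550) + (-0.05)(0.06350) + (-0.20)(0.10825) = 0.313475
(I − A)⁻¹ = adj(I−A) / det(I−A) ≈
  [   1.23136     0.50243     0.21692     0.61408]
  [   0.14515     1.32865     0.12920     0.51280]
  [   0.20257     0.31581     1.27921     0.38600]
  [   0.34532     0.85334     0.52716     2.15408]
The output multiplier for sector j is the column-j sum of the Leontief inverse (I − A)⁻¹ = adj(I−A) / det(I−A).
Column R of adj(I−A): (0.19250, 0.16075, 0.12100, 0.67525); det(I−A) = 0.313475.
m_R = (0.19250 + 0.16075 + 0.12100 + 0.67525) / 0.313475 = 1.1495 / 0.313475 ≈ 3.6670.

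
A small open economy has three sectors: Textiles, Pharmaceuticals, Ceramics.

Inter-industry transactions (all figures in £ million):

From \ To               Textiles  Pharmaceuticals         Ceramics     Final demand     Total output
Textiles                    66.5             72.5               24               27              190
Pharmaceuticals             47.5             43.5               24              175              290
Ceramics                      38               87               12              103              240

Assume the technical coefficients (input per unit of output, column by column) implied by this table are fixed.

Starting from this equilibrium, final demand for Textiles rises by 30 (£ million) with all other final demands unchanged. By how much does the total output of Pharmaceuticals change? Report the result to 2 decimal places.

Δx_P = 18.55

Technical coefficients a_ij = z_ij / X_j:
  a_TT = 66.5/190 = 0.35, a_PT = 47.5/190 = 0.25, a_CT = 38/190 = 0.20
  a_TP = 72.5/290 = 0.25, a_PP = 43.5/290 = 0.15, a_CP = 87/290 = 0.30
  a_TC = 24/240 = 0.10, a_PC = 24/240 = 0.10, a_CC = 12/240 = 0.05
I − A =
  [   0.65    -0.25    -0.10]
  [  -0.25     0.85    -0.10]
  [  -0.20    -0.30     0.95]
Cofactors of I−A, C_ij = (−1)^(i+j)·(minor ij) (rows/columns in the sector order above):
  C_11 = (0.85)(0.95) − (-0.10)(-0.30) = 0.7775
  C_12 = −[(-0.25)(0.95) − (-0.10)(-0.20)] = 0.2575
  C_13 = (-0.25)(-0.30) − (0.85)(-0.20) = 0.2450
  C_21 = −[(-0.25)(0.95) − (-0.10)(-0.30)] = 0.2675
  C_22 = (0.65)(0.95) − (-0.10)(-0.20) = 0.5975
  C_23 = −[(0.65)(-0.30) − (-0.25)(-0.20)] = 0.2450
  C_31 = (-0.25)(-0.10) − (-0.10)(0.85) = 0.1100
  C_32 = −[(0.65)(-0.10) − (-0.10)(-0.25)] = 0.0900
  C_33 = (0.65)(0.85) − (-0.25)(-0.25) = 0.4900
det(I−A) = Σ_j (I−A)_1j·C_1j = (0.65)(0.7775) + (-0.25)(0.2575) + (-0.10)(0.2450) = 0.4165
adj(I−A) = Cᵀ =
  [ 0.7775   0.2675   0.1100]
  [ 0.2575   0.5975   0.0900]
  [ 0.2450   0.2450   0.4900]
(I − A)⁻¹ = adj(I−A) / det(I−A) ≈
  [   1.8667     0.6423     0.2641]
  [   0.6182     1.4346     0.2161]
  [   0.5882     0.5882     1.1765]
Δx = (I − A)⁻¹ Δd with Δd having +30 in the Textiles component and 0 elsewhere.
So Δx_P = L_PT · (+30), where L_PT = adj(I−A)_PT / det(I−A) = 0.2575 / 0.4165.
Δx_P = 0.2575 × (+30) / 0.4165 = 7.725 / 0.4165 ≈ 18.55.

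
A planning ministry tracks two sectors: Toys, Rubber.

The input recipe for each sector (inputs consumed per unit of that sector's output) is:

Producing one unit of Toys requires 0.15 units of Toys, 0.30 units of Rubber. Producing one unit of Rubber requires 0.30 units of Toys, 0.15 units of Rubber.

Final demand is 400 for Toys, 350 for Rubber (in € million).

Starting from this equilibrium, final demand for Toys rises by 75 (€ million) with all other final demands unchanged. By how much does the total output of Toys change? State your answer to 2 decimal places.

I − A =
  [   0.85    -0.30]
  [  -0.30     0.85]
det(I−A) = (0.85)(0.85) − (-0.30)(-0.30) = 0.6325
adj(I−A) = [[0.85, 0.30], [0.30, 0.85]]
(I − A)⁻¹ = adj(I−A) / det(I−A) ≈
  [   1.3439     0.4743]
  [   0.4743     1.3439]
Δx = (I − A)⁻¹ Δd with Δd having +75 in the Toys component and 0 elsewhere.
So Δx_1 = L_11 · (+75), where L_11 = adj(I−A)_11 / det(I−A) = 0.85 / 0.6325.
Δx_1 = 0.85 × (+75) / 0.6325 = 63.75 / 0.6325 ≈ 100.79.

Δx_1 = 100.79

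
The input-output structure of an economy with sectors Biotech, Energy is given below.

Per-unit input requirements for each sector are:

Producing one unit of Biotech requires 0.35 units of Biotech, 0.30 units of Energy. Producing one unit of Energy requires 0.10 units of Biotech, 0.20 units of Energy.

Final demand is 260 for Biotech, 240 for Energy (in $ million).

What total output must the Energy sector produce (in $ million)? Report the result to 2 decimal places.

I − A =
  [   0.65    -0.10]
  [  -0.30     0.80]
det(I−A) = (0.65)(0.80) − (-0.10)(-0.30) = 0.4900
adj(I−A) = [[0.80, 0.10], [0.30, 0.65]]
(I − A)⁻¹ = adj(I−A) / det(I−A) ≈
  [   1.6327     0.2041]
  [   0.6122     1.3265]
x = (I − A)⁻¹ d = adj(I−A)·d / det(I−A), with det(I−A) = 0.4900:
  x_1 = (0.80·260 + 0.10·240) / 0.4900 = 232.00 / 0.4900 ≈ 473.47
  x_2 = (0.30·260 + 0.65·240) / 0.4900 = 234.00 / 0.4900 ≈ 477.55

x_2 = 477.55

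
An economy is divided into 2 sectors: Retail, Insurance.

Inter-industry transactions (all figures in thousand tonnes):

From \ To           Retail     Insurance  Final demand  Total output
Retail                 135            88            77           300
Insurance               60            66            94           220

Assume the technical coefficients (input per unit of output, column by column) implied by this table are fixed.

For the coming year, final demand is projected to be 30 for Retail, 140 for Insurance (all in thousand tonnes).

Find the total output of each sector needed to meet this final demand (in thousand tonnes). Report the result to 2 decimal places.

Technical coefficients a_ij = z_ij / X_j:
  a_11 = 135/300 = 0.45, a_21 = 60/300 = 0.20
  a_12 = 88/220 = 0.40, a_22 = 66/220 = 0.30
I − A =
  [   0.55    -0.40]
  [  -0.20     0.70]
det(I−A) = (0.55)(0.70) − (-0.40)(-0.20) = 0.3050
adj(I−A) = [[0.70, 0.40], [0.20, 0.55]]
(I − A)⁻¹ = adj(I−A) / det(I−A) ≈
  [   2.2951     1.3115]
  [   0.6557     1.8033]
x = (I − A)⁻¹ d = adj(I−A)·d / det(I−A), with det(I−A) = 0.3050:
  x_1 = (0.70·30 + 0.40·140) / 0.3050 = 77.00 / 0.3050 ≈ 252.46
  x_2 = (0.20·30 + 0.55·140) / 0.3050 = 83.00 / 0.3050 ≈ 272.13

x_1 = 252.46, x_2 = 272.13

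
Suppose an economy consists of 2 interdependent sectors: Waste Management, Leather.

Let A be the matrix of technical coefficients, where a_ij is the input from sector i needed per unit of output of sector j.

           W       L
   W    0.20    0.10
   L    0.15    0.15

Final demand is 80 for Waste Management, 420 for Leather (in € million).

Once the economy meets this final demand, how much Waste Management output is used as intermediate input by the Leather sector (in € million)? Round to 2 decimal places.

z_WL = 52.33

I − A =
  [   0.80    -0.10]
  [  -0.15     0.85]
det(I−A) = (0.80)(0.85) − (-0.10)(-0.15) = 0.6650
adj(I−A) = [[0.85, 0.10], [0.15, 0.80]]
(I − A)⁻¹ = adj(I−A) / det(I−A) ≈
  [   1.2782     0.1504]
  [   0.2256     1.2030]
First solve x = (I − A)⁻¹ d = adj(I−A)·d / det(I−A); in particular x_L = (0.15·80 + 0.80·420) / 0.6650 = 348.00 / 0.6650 ≈ 523.3083.
Intermediate flow from W to L: z_WL = a_WL · x_L = 0.10 × 348.00 / 0.6650 = 34.80 / 0.6650 ≈ 52.33.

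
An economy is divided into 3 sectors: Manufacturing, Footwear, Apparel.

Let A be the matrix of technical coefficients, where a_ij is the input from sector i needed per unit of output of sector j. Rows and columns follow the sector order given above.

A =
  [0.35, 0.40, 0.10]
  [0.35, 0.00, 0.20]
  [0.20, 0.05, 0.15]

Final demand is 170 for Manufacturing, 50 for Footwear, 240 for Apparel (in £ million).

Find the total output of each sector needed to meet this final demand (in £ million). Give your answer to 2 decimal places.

I − A =
  [   0.65    -0.40    -0.10]
  [  -0.35     1.00    -0.20]
  [  -0.20    -0.05     0.85]
Cofactors of I−A, C_ij = (−1)^(i+j)·(minor ij) (rows/columns in the sector order above):
  C_11 = (1.00)(0.85) − (-0.20)(-0.05) = 0.8400
  C_12 = −[(-0.35)(0.85) − (-0.20)(-0.20)] = 0.3375
  C_13 = (-0.35)(-0.05) − (1.00)(-0.20) = 0.2175
  C_21 = −[(-0.40)(0.85) − (-0.10)(-0.05)] = 0.3450
  C_22 = (0.65)(0.85) − (-0.10)(-0.20) = 0.5325
  C_23 = −[(0.65)(-0.05) − (-0.40)(-0.20)] = 0.1125
  C_31 = (-0.40)(-0.20) − (-0.10)(1.00) = 0.1800
  C_32 = −[(0.65)(-0.20) − (-0.10)(-0.35)] = 0.1650
  C_33 = (0.65)(1.00) − (-0.40)(-0.35) = 0.5100
det(I−A) = Σ_j (I−A)_1j·C_1j = (0.65)(0.8400) + (-0.40)(0.3375) + (-0.10)(0.2175) = 0.38925
adj(I−A) = Cᵀ =
  [ 0.8400   0.3450   0.1800]
  [ 0.3375   0.5325   0.1650]
  [ 0.2175   0.1125   0.5100]
(I − A)⁻¹ = adj(I−A) / det(I−A) ≈
  [   2.1580     0.8863     0.4624]
  [   0.8671     1.3680     0.4239]
  [   0.5588     0.2890     1.3102]
x = (I − A)⁻¹ d = adj(I−A)·d / det(I−A), with det(I−A) = 0.38925:
  x_M = (0.8400·170 + 0.3450·50 + 0.1800·240) / 0.38925 = 203.25 / 0.38925 ≈ 522.16
  x_F = (0.3375·170 + 0.5325·50 + 0.1650·240) / 0.38925 = 123.60 / 0.38925 ≈ 317.53
  x_A = (0.2175·170 + 0.1125·50 + 0.5100·240) / 0.38925 = 165.00 / 0.38925 ≈ 423.89

x_M = 522.16, x_F = 317.53, x_A = 423.89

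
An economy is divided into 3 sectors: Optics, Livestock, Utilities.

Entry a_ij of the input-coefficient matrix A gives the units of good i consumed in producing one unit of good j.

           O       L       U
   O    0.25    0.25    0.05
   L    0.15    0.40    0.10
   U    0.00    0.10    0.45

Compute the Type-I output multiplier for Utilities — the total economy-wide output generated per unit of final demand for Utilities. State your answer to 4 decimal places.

m_U = 2.5157

I − A =
  [   0.75    -0.25    -0.05]
  [  -0.15     0.60    -0.10]
  [   0.00    -0.10     0.55]
Cofactors of I−A, C_ij = (−1)^(i+j)·(minor ij) (rows/columns in the sector order above):
  C_11 = (0.60)(0.55) − (-0.10)(-0.10) = 0.3200
  C_12 = −[(-0.15)(0.55) − (-0.10)(0.00)] = 0.0825
  C_13 = (-0.15)(-0.10) − (0.60)(0.00) = 0.0150
  C_21 = −[(-0.25)(0.55) − (-0.05)(-0.10)] = 0.1425
  C_22 = (0.75)(0.55) − (-0.05)(0.00) = 0.4125
  C_23 = −[(0.75)(-0.10) − (-0.25)(0.00)] = 0.0750
  C_31 = (-0.25)(-0.10) − (-0.05)(0.60) = 0.0550
  C_32 = −[(0.75)(-0.10) − (-0.05)(-0.15)] = 0.0825
  C_33 = (0.75)(0.60) − (-0.25)(-0.15) = 0.4125
det(I−A) = Σ_j (I−A)_1j·C_1j = (0.75)(0.3200) + (-0.25)(0.0825) + (-0.05)(0.0150) = 0.218625
adj(I−A) = Cᵀ =
  [ 0.3200   0.1425   0.0550]
  [ 0.0825   0.4125   0.0825]
  [ 0.0150   0.0750   0.4125]
(I − A)⁻¹ = adj(I−A) / det(I−A) ≈
  [   1.46369     0.65180     0.25157]
  [   0.37736     1.88679     0.37736]
  [   0.06861     0.34305     1.88679]
The output multiplier for sector j is the column-j sum of the Leontief inverse (I − A)⁻¹ = adj(I−A) / det(I−A).
Column U of adj(I−A): (0.0550, 0.0825, 0.4125); det(I−A) = 0.218625.
m_U = (0.0550 + 0.0825 + 0.4125) / 0.218625 = 0.55 / 0.218625 ≈ 2.5157.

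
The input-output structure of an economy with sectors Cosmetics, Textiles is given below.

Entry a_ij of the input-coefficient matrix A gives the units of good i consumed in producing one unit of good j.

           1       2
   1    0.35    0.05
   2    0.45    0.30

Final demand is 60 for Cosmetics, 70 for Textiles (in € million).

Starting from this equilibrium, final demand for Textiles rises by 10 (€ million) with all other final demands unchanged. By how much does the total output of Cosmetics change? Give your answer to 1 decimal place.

Δx_1 = 1.2

I − A =
  [   0.65    -0.05]
  [  -0.45     0.70]
det(I−A) = (0.65)(0.70) − (-0.05)(-0.45) = 0.4325
adj(I−A) = [[0.70, 0.05], [0.45, 0.65]]
(I − A)⁻¹ = adj(I−A) / det(I−A) ≈
  [   1.6185     0.1156]
  [   1.0405     1.5029]
Δx = (I − A)⁻¹ Δd with Δd having +10 in the Textiles component and 0 elsewhere.
So Δx_1 = L_12 · (+10), where L_12 = adj(I−A)_12 / det(I−A) = 0.05 / 0.4325.
Δx_1 = 0.05 × (+10) / 0.4325 = 0.50 / 0.4325 ≈ 1.2.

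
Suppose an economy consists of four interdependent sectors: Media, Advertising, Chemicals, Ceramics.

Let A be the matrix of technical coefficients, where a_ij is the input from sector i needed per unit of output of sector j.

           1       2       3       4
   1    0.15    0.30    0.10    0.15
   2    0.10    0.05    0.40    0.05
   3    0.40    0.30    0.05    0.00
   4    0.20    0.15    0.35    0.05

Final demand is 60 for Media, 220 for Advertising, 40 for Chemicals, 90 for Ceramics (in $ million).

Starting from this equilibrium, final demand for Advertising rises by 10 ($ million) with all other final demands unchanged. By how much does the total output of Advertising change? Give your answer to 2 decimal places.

Δx_2 = 14.97

I − A =
  [   0.85    -0.30    -0.10    -0.15]
  [  -0.10     0.95    -0.40    -0.05]
  [  -0.40    -0.30     0.95     0.00]
  [  -0.20    -0.15    -0.35     0.95]
Compute the cofactors C_ij = (−1)^(i+j)·(3×3 minor ij) of I−A; the adjugate is their transpose:
adj(I−A) = Cᵀ =
  [ 0.731000   0.336375   0.267625   0.133125]
  [ 0.258750   0.679625   0.341625   0.076625]
  [ 0.389500   0.356250   0.698500   0.080250]
  [ 0.338250   0.309375   0.367625   0.547625]
det(I−A) = Σ_j (I−A)_1j·C_1j = (0.85)(0.731000) + (-0.30)(0.258750) + (-0.10)(0.389500) + (-0.15)(0.338250) = 0.4540375
(I − A)⁻¹ = adj(I−A) / det(I−A) ≈
  [   1.6100     0.7409     0.5894     0.2932]
  [   0.5699     1.4968     0.7524     0.1688]
  [   0.8579     0.7846     1.5384     0.1767]
  [   0.7450     0.6814     0.8097     1.2061]
Δx = (I − A)⁻¹ Δd with Δd having +10 in the Advertising component and 0 elsewhere.
So Δx_2 = L_22 · (+10), where L_22 = adj(I−A)_22 / det(I−A) = 0.679625 / 0.4540375.
Δx_2 = 0.679625 × (+10) / 0.4540375 = 6.79625 / 0.4540375 ≈ 14.97.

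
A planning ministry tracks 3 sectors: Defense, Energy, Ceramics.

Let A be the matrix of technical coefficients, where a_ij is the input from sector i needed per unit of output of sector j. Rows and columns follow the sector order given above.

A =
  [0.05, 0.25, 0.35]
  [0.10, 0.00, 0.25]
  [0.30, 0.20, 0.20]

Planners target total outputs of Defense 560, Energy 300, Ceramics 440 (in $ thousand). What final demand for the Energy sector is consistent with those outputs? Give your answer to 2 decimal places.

d_2 = 134.00

I − A =
  [   0.95    -0.25    -0.35]
  [  -0.10     1.00    -0.25]
  [  -0.30    -0.20     0.80]
d = (I − A) x:
  d_1 = (+0.95)·560 + (-0.25)·300 + (-0.35)·440 = 303.00
  d_2 = (-0.10)·560 + (+1.00)·300 + (-0.25)·440 = 134.00
  d_3 = (-0.30)·560 + (-0.20)·300 + (+0.80)·440 = 124.00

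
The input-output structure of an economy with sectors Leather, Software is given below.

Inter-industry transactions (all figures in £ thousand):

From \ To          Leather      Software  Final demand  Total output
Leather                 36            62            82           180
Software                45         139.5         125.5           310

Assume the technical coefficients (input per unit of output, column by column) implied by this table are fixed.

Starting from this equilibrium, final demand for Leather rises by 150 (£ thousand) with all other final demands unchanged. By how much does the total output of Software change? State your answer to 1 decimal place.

Δx_2 = 96.2

Technical coefficients a_ij = z_ij / X_j:
  a_11 = 36/180 = 0.20, a_21 = 45/180 = 0.25
  a_12 = 62/310 = 0.20, a_22 = 139.5/310 = 0.45
I − A =
  [   0.80    -0.20]
  [  -0.25     0.55]
det(I−A) = (0.80)(0.55) − (-0.20)(-0.25) = 0.3900
adj(I−A) = [[0.55, 0.20], [0.25, 0.80]]
(I − A)⁻¹ = adj(I−A) / det(I−A) ≈
  [   1.4103     0.5128]
  [   0.6410     2.0513]
Δx = (I − A)⁻¹ Δd with Δd having +150 in the Leather component and 0 elsewhere.
So Δx_2 = L_21 · (+150), where L_21 = adj(I−A)_21 / det(I−A) = 0.25 / 0.3900.
Δx_2 = 0.25 × (+150) / 0.3900 = 37.50 / 0.3900 ≈ 96.2.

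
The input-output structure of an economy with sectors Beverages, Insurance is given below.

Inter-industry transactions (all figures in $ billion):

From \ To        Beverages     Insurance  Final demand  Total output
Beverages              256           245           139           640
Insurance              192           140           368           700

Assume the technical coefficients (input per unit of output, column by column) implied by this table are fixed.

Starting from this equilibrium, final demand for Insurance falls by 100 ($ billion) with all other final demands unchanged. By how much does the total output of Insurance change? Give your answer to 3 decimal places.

Δx_I = -160.000

Technical coefficients a_ij = z_ij / X_j:
  a_BB = 256/640 = 0.40, a_IB = 192/640 = 0.30
  a_BI = 245/700 = 0.35, a_II = 140/700 = 0.20
I − A =
  [   0.60    -0.35]
  [  -0.30     0.80]
det(I−A) = (0.60)(0.80) − (-0.35)(-0.30) = 0.3750
adj(I−A) = [[0.80, 0.35], [0.30, 0.60]]
(I − A)⁻¹ = adj(I−A) / det(I−A) ≈
  [   2.1333     0.9333]
  [   0.8000     1.6000]
Δx = (I − A)⁻¹ Δd with Δd having -100 in the Insurance component and 0 elsewhere.
So Δx_I = L_II · (-100), where L_II = adj(I−A)_II / det(I−A) = 0.60 / 0.3750.
Δx_I = 0.60 × (-100) / 0.3750 = -60.00 / 0.3750 = -160.000.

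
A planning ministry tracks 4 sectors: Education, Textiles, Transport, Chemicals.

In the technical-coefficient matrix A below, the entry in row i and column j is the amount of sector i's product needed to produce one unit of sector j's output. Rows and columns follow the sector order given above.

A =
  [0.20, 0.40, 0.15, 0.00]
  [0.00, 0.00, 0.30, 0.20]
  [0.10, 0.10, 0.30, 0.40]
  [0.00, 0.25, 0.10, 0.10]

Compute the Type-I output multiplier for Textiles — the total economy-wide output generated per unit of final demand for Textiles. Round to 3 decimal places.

m_2 = 2.844

I − A =
  [   0.80    -0.40    -0.15     0.00]
  [   0.00     1.00    -0.30    -0.20]
  [  -0.10    -0.10     0.70    -0.40]
  [   0.00    -0.25    -0.10     0.90]
Compute the cofactors C_ij = (−1)^(i+j)·(3×3 minor ij) of I−A; the adjugate is their transpose:
adj(I−A) = Cᵀ =
  [ 0.49600   0.26450   0.24350   0.16700]
  [ 0.02900   0.45850   0.23200   0.20500]
  [ 0.08500   0.18800   0.68000   0.34400]
  [ 0.01750   0.14825   0.14000   0.50900]
det(I−A) = Σ_j (I−A)_1j·C_1j = (0.80)(0.49600) + (-0.40)(0.02900) + (-0.15)(0.08500) + (0.00)(0.01750) = 0.37245
(I − A)⁻¹ = adj(I−A) / det(I−A) ≈
  [   1.3317     0.7102     0.6538     0.4484]
  [   0.0779     1.2310     0.6229     0.5504]
  [   0.2282     0.5048     1.8257     0.9236]
  [   0.0470     0.3980     0.3759     1.3666]
The output multiplier for sector j is the column-j sum of the Leontief inverse (I − A)⁻¹ = adj(I−A) / det(I−A).
Column 2 of adj(I−A): (0.26450, 0.45850, 0.18800, 0.14825); det(I−A) = 0.37245.
m_2 = (0.26450 + 0.45850 + 0.18800 + 0.14825) / 0.37245 = 1.05925 / 0.37245 ≈ 2.844.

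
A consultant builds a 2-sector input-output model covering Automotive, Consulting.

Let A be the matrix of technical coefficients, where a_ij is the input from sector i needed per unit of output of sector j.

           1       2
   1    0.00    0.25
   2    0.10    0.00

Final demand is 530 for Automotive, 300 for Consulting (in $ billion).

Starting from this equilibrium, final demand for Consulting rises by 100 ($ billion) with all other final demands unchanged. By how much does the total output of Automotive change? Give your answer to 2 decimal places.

I − A =
  [   1.00    -0.25]
  [  -0.10     1.00]
det(I−A) = (1.00)(1.00) − (-0.25)(-0.10) = 0.9750
adj(I−A) = [[1.00, 0.25], [0.10, 1.00]]
(I − A)⁻¹ = adj(I−A) / det(I−A) ≈
  [   1.0256     0.2564]
  [   0.1026     1.0256]
Δx = (I − A)⁻¹ Δd with Δd having +100 in the Consulting component and 0 elsewhere.
So Δx_1 = L_12 · (+100), where L_12 = adj(I−A)_12 / det(I−A) = 0.25 / 0.9750.
Δx_1 = 0.25 × (+100) / 0.9750 = 25.00 / 0.9750 ≈ 25.64.

Δx_1 = 25.64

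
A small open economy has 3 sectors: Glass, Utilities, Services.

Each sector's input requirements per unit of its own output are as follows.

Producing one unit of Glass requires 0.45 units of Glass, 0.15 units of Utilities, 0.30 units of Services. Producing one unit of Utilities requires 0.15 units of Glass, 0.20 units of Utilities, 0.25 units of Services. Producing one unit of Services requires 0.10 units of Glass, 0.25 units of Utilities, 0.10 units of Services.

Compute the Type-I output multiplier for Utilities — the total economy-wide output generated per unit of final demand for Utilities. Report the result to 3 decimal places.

I − A =
  [   0.55    -0.15    -0.10]
  [  -0.15     0.80    -0.25]
  [  -0.30    -0.25     0.90]
Cofactors of I−A, C_ij = (−1)^(i+j)·(minor ij) (rows/columns in the sector order above):
  C_11 = (0.80)(0.90) − (-0.25)(-0.25) = 0.6575
  C_12 = −[(-0.15)(0.90) − (-0.25)(-0.30)] = 0.2100
  C_13 = (-0.15)(-0.25) − (0.80)(-0.30) = 0.2775
  C_21 = −[(-0.15)(0.90) − (-0.10)(-0.25)] = 0.1600
  C_22 = (0.55)(0.90) − (-0.10)(-0.30) = 0.4650
  C_23 = −[(0.55)(-0.25) − (-0.15)(-0.30)] = 0.1825
  C_31 = (-0.15)(-0.25) − (-0.10)(0.80) = 0.1175
  C_32 = −[(0.55)(-0.25) − (-0.10)(-0.15)] = 0.1525
  C_33 = (0.55)(0.80) − (-0.15)(-0.15) = 0.4175
det(I−A) = Σ_j (I−A)_1j·C_1j = (0.55)(0.6575) + (-0.15)(0.2100) + (-0.10)(0.2775) = 0.302375
adj(I−A) = Cᵀ =
  [ 0.6575   0.1600   0.1175]
  [ 0.2100   0.4650   0.1525]
  [ 0.2775   0.1825   0.4175]
(I − A)⁻¹ = adj(I−A) / det(I−A) ≈
  [   2.1745     0.5291     0.3886]
  [   0.6945     1.5378     0.5043]
  [   0.9177     0.6036     1.3807]
The output multiplier for sector j is the column-j sum of the Leontief inverse (I − A)⁻¹ = adj(I−A) / det(I−A).
Column 2 of adj(I−A): (0.1600, 0.4650, 0.1825); det(I−A) = 0.302375.
m_2 = (0.1600 + 0.4650 + 0.1825) / 0.302375 = 0.8075 / 0.302375 ≈ 2.671.

m_2 = 2.671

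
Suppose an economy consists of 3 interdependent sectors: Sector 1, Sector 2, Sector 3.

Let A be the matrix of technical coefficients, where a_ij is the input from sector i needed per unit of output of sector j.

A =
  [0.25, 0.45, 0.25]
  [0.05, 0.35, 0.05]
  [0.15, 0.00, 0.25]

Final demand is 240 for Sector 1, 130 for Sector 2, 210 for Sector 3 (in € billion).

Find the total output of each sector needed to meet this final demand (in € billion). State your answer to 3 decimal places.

I − A =
  [   0.75    -0.45    -0.25]
  [  -0.05     0.65    -0.05]
  [  -0.15     0.00     0.75]
Cofactors of I−A, C_ij = (−1)^(i+j)·(minor ij) (rows/columns in the sector order above):
  C_11 = (0.65)(0.75) − (-0.05)(0.00) = 0.4875
  C_12 = −[(-0.05)(0.75) − (-0.05)(-0.15)] = 0.0450
  C_13 = (-0.05)(0.00) − (0.65)(-0.15) = 0.0975
  C_21 = −[(-0.45)(0.75) − (-0.25)(0.00)] = 0.3375
  C_22 = (0.75)(0.75) − (-0.25)(-0.15) = 0.5250
  C_23 = −[(0.75)(0.00) − (-0.45)(-0.15)] = 0.0675
  C_31 = (-0.45)(-0.05) − (-0.25)(0.65) = 0.1850
  C_32 = −[(0.75)(-0.05) − (-0.25)(-0.05)] = 0.0500
  C_33 = (0.75)(0.65) − (-0.45)(-0.05) = 0.4650
det(I−A) = Σ_j (I−A)_1j·C_1j = (0.75)(0.4875) + (-0.45)(0.0450) + (-0.25)(0.0975) = 0.3210
adj(I−A) = Cᵀ =
  [ 0.4875   0.3375   0.1850]
  [ 0.0450   0.5250   0.0500]
  [ 0.0975   0.0675   0.4650]
(I − A)⁻¹ = adj(I−A) / det(I−A) ≈
  [   1.5187     1.0514     0.5763]
  [   0.1402     1.6355     0.1558]
  [   0.3037     0.2103     1.4486]
x = (I − A)⁻¹ d = adj(I−A)·d / det(I−A), with det(I−A) = 0.3210:
  x_1 = (0.4875·240 + 0.3375·130 + 0.1850·210) / 0.3210 = 199.725 / 0.3210 ≈ 622.196
  x_2 = (0.0450·240 + 0.5250·130 + 0.0500·210) / 0.3210 = 89.55 / 0.3210 ≈ 278.972
  x_3 = (0.0975·240 + 0.0675·130 + 0.4650·210) / 0.3210 = 129.825 / 0.3210 ≈ 404.439

x_1 = 622.196, x_2 = 278.972, x_3 = 404.439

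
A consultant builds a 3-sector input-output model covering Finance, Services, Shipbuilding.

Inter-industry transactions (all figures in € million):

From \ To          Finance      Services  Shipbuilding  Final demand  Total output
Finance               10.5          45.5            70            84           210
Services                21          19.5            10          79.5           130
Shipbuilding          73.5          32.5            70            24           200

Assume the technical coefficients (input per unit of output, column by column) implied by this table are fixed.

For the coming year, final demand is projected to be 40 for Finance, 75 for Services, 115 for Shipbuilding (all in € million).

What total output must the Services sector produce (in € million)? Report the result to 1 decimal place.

x_2 = 134.4

Technical coefficients a_ij = z_ij / X_j:
  a_11 = 10.5/210 = 0.05, a_21 = 21/210 = 0.10, a_31 = 73.5/210 = 0.35
  a_12 = 45.5/130 = 0.35, a_22 = 19.5/130 = 0.15, a_32 = 32.5/130 = 0.25
  a_13 = 70/200 = 0.35, a_23 = 10/200 = 0.05, a_33 = 70/200 = 0.35
I − A =
  [   0.95    -0.35    -0.35]
  [  -0.10     0.85    -0.05]
  [  -0.35    -0.25     0.65]
Cofactors of I−A, C_ij = (−1)^(i+j)·(minor ij) (rows/columns in the sector order above):
  C_11 = (0.85)(0.65) − (-0.05)(-0.25) = 0.5400
  C_12 = −[(-0.10)(0.65) − (-0.05)(-0.35)] = 0.0825
  C_13 = (-0.10)(-0.25) − (0.85)(-0.35) = 0.3225
  C_21 = −[(-0.35)(0.65) − (-0.35)(-0.25)] = 0.3150
  C_22 = (0.95)(0.65) − (-0.35)(-0.35) = 0.4950
  C_23 = −[(0.95)(-0.25) − (-0.35)(-0.35)] = 0.3600
  C_31 = (-0.35)(-0.05) − (-0.35)(0.85) = 0.3150
  C_32 = −[(0.95)(-0.05) − (-0.35)(-0.10)] = 0.0825
  C_33 = (0.95)(0.85) − (-0.35)(-0.10) = 0.7725
det(I−A) = Σ_j (I−A)_1j·C_1j = (0.95)(0.5400) + (-0.35)(0.0825) + (-0.35)(0.3225) = 0.37125
adj(I−A) = Cᵀ =
  [ 0.5400   0.3150   0.3150]
  [ 0.0825   0.4950   0.0825]
  [ 0.3225   0.3600   0.7725]
(I − A)⁻¹ = adj(I−A) / det(I−A) ≈
  [   1.4545     0.8485     0.8485]
  [   0.2222     1.3333     0.2222]
  [   0.8687     0.9697     2.0808]
x = (I − A)⁻¹ d = adj(I−A)·d / det(I−A), with det(I−A) = 0.37125:
  x_1 = (0.5400·40 + 0.3150·75 + 0.3150·115) / 0.37125 = 81.45 / 0.37125 ≈ 219.4
  x_2 = (0.0825·40 + 0.4950·75 + 0.0825·115) / 0.37125 = 49.9125 / 0.37125 ≈ 134.4
  x_3 = (0.3225·40 + 0.3600·75 + 0.7725·115) / 0.37125 = 128.7375 / 0.37125 ≈ 346.8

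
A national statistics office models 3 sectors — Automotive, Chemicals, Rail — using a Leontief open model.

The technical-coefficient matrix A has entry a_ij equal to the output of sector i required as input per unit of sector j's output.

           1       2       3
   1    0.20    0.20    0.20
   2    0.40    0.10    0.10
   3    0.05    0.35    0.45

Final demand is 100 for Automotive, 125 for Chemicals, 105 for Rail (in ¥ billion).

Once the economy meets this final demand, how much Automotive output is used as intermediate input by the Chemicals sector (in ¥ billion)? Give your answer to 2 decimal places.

I − A =
  [   0.80    -0.20    -0.20]
  [  -0.40     0.90    -0.10]
  [  -0.05    -0.35     0.55]
Cofactors of I−A, C_ij = (−1)^(i+j)·(minor ij) (rows/columns in the sector order above):
  C_11 = (0.90)(0.55) − (-0.10)(-0.35) = 0.4600
  C_12 = −[(-0.40)(0.55) − (-0.10)(-0.05)] = 0.2250
  C_13 = (-0.40)(-0.35) − (0.90)(-0.05) = 0.1850
  C_21 = −[(-0.20)(0.55) − (-0.20)(-0.35)] = 0.1800
  C_22 = (0.80)(0.55) − (-0.20)(-0.05) = 0.4300
  C_23 = −[(0.80)(-0.35) − (-0.20)(-0.05)] = 0.2900
  C_31 = (-0.20)(-0.10) − (-0.20)(0.90) = 0.2000
  C_32 = −[(0.80)(-0.10) − (-0.20)(-0.40)] = 0.1600
  C_33 = (0.80)(0.90) − (-0.20)(-0.40) = 0.6400
det(I−A) = Σ_j (I−A)_1j·C_1j = (0.80)(0.4600) + (-0.20)(0.2250) + (-0.20)(0.1850) = 0.2860
adj(I−A) = Cᵀ =
  [ 0.4600   0.1800   0.2000]
  [ 0.2250   0.4300   0.1600]
  [ 0.1850   0.2900   0.6400]
(I − A)⁻¹ = adj(I−A) / det(I−A) ≈
  [   1.6084     0.6294     0.6993]
  [   0.7867     1.5035     0.5594]
  [   0.6469     1.0140     2.2378]
First solve x = (I − A)⁻¹ d = adj(I−A)·d / det(I−A); in particular x_2 = (0.2250·100 + 0.4300·125 + 0.1600·105) / 0.2860 = 93.05 / 0.2860 ≈ 325.3497.
Intermediate flow from 1 to 2: z_12 = a_12 · x_2 = 0.20 × 93.05 / 0.2860 = 18.61 / 0.2860 ≈ 65.07.

z_12 = 65.07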